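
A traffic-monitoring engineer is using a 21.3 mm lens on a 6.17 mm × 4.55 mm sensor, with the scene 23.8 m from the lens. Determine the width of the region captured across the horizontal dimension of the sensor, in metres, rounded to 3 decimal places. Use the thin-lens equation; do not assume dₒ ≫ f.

6.888 m

dₒ: 23.8 m = 23800 mm.
Similar triangles through the lens centre give W/dₒ = w/dᵢ; with 1/f = 1/dₒ + 1/dᵢ this gives W = w·(dₒ − f)/f.
W = 6.17 mm × (23800 − 21.3) / 21.3 = 6.17 × 1116.3709 ≈ 6888.008 mm = 6.88801 m.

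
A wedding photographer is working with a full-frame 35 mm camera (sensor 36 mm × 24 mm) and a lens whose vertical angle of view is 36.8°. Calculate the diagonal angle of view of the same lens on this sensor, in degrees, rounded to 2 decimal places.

From the vertical AOV: f = 24 / (2·tan(18.4°)) = 24 / 0.66531 ≈ 36.0733 mm.
Sensor diagonal = √(36² + 24²) = √1872.0000 ≈ 43.2666 mm.
Diagonal AOV = 2·arctan(43.2666 / (2 × 36.0733)) = 2·arctan(0.59970) ≈ 61.9025°.

61.90°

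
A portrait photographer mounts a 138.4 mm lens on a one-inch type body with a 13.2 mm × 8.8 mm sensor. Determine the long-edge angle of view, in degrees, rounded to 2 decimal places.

5.46°

Angle of view α = 2·arctan(w/2f) with w = 13.2 mm and f = 138.4 mm.
w/2f = 0.04769; arctan(0.04769) ≈ 2.7302°, so α ≈ 5.4605°.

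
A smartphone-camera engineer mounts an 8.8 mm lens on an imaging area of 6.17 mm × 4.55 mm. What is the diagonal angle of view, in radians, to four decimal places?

0.8216 rad

Sensor diagonal = √(6.17² + 4.55²) = √58.7714 ≈ 7.6663 mm.
Angle of view α = 2·arctan(d/2f) with d = 7.6663 mm and f = 8.8 mm.
d/2f = 0.43558; arctan(0.43558) ≈ 0.4108 rad, so α ≈ 0.8216 rad.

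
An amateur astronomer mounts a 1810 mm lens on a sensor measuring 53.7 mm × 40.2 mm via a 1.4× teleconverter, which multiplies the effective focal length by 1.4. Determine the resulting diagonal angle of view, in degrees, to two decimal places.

Effective focal length f = 1810 × 1.4 = 2534 mm.
Sensor diagonal = √(53.7² + 40.2²) = √4499.7300 ≈ 67.0800 mm.
α = 2·arctan(67.080 / (2 × 2534)) = 2·arctan(0.01324) ≈ 1.5166°.

1.52°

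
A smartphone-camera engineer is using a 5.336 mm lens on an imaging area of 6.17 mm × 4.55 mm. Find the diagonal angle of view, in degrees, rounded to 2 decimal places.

Sensor diagonal = √(6.17² + 4.55²) = √58.7714 ≈ 7.6663 mm.
Angle of view α = 2·arctan(d/2f) with d = 7.6663 mm and f = 5.336 mm.
d/2f = 0.71835; arctan(0.71835) ≈ 35.6916°, so α ≈ 71.3833°.

71.38°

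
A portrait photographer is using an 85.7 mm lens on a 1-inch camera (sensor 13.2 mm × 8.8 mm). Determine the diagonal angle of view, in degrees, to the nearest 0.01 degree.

Sensor diagonal = √(13.2² + 8.8²) = √251.6800 ≈ 15.8644 mm.
Angle of view α = 2·arctan(d/2f) with d = 15.8644 mm and f = 85.7 mm.
d/2f = 0.09256; arctan(0.09256) ≈ 5.2881°, so α ≈ 10.5762°.

10.58°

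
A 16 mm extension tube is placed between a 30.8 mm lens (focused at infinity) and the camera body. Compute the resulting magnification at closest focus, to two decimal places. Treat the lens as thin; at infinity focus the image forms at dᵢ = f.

The tube moves the image plane from f to f + e, so dᵢ = 30.8 + 16 = 46.8 mm. Focus is achieved when 1/f = 1/dₒ + 1/dᵢ, giving dₒ = 1/(1/f − 1/(f+e)).
Magnification m = dᵢ/dₒ = (f+e)·(1/f − 1/(f+e)) = e/f = 16/30.8 ≈ 0.5195.

0.52×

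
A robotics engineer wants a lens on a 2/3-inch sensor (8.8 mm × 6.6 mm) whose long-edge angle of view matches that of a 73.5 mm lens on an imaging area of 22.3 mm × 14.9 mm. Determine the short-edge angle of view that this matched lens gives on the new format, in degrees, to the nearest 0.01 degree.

Equal long-edge AOV ⇒ f₂ = f₁ · 8.8/22.3 = 73.5 × 0.39462 ≈ 29.0045 mm.
Short-edge AOV on the new format = 2·arctan(6.6 / (2 × 29.0045)) = 2·arctan(0.11378) ≈ 12.9819°.

12.98°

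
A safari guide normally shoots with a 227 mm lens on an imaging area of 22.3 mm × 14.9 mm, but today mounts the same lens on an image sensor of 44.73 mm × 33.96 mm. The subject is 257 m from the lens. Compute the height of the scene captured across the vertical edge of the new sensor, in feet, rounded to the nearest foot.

The focal length stays 227 mm; the relevant sensor dimension is now h = 33.96 mm. Object distance dₒ = 257 m = 257000 mm.
Thin-lens field height W = h·(dₒ − f)/f = 33.96 × (257000 − 227)/227 ≈ 38414.146 mm = 38414.146/304.8 ft = 126.031 ft.

126 ft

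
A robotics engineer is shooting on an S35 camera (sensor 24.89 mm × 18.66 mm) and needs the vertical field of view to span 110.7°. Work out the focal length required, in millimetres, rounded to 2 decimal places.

6.45 mm

From α = 2·arctan(h/2f) we get f = h / (2·tan(α/2)).
With h = 18.66 mm and α/2 = 55.35°, tan(α/2) ≈ 1.44688, so f ≈ 18.66 / 2.89376 ≈ 6.4484 mm.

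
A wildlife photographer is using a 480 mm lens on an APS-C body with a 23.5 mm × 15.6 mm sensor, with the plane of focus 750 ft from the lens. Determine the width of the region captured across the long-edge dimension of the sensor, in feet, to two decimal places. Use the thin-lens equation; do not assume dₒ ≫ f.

36.64 ft

dₒ: 750 ft × 304.8 mm/ft = 228599.99 mm.
Similar triangles through the lens centre give W/dₒ = w/dᵢ; with 1/f = 1/dₒ + 1/dᵢ this gives W = w·(dₒ − f)/f.
W = 23.5 mm × (228600 − 480) / 480 = 23.5 × 475.2500 ≈ 11168.375 mm = 11168.375/304.8 ft = 36.6417 ft.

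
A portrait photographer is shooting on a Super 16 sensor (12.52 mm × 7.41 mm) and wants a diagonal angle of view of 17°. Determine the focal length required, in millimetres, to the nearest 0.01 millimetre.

48.67 mm

Sensor diagonal = √(12.52² + 7.41²) = √211.6585 ≈ 14.5485 mm.
From α = 2·arctan(d/2f) we get f = d / (2·tan(α/2)).
With d = 14.5485 mm and α/2 = 8.5°, tan(α/2) ≈ 0.14945, so f ≈ 14.5485 / 0.29890 ≈ 48.6731 mm.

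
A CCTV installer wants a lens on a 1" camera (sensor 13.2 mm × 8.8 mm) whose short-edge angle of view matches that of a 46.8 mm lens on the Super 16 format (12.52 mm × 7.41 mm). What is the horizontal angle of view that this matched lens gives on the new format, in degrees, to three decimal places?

13.544°

Equal short-edge AOV ⇒ f₂ = f₁ · 8.8/7.41 = 46.8 × 1.18758 ≈ 55.5789 mm.
Horizontal AOV on the new format = 2·arctan(13.2 / (2 × 55.5789)) = 2·arctan(0.11875) ≈ 13.5443°.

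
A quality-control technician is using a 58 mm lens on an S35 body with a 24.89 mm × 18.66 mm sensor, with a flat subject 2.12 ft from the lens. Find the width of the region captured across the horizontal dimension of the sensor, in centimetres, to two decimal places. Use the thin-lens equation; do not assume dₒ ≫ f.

25.24 cm

dₒ: 2.12 ft × 304.8 mm/ft = 646.18 mm.
Similar triangles through the lens centre give W/dₒ = w/dᵢ; with 1/f = 1/dₒ + 1/dᵢ this gives W = w·(dₒ − f)/f.
W = 24.89 mm × (646.176 − 58) / 58 = 24.89 × 10.1410 ≈ 252.409 mm = 25.2409 cm.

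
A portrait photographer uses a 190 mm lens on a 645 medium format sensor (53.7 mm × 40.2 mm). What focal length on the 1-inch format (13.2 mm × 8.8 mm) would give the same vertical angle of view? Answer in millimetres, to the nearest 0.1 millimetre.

41.6 mm

Equal angle of view means equal height/f ratio, so f₂ = f₁ · (height₂/height₁) = 190 × 8.8/40.2.
f₂ = 190 × 0.21891 ≈ 41.592 mm.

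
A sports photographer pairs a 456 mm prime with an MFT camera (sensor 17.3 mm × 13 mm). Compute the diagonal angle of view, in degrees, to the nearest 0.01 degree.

2.72°

Sensor diagonal = √(17.3² + 13²) = √468.2900 ≈ 21.6400 mm.
Angle of view α = 2·arctan(d/2f) with d = 21.6400 mm and f = 456 mm.
d/2f = 0.02373; arctan(0.02373) ≈ 1.3593°, so α ≈ 2.7185°.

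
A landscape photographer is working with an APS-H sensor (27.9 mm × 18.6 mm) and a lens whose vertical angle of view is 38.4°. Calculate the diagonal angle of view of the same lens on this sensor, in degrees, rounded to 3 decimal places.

64.241°

From the vertical AOV: f = 18.6 / (2·tan(19.2°)) = 18.6 / 0.69647 ≈ 26.7060 mm.
Sensor diagonal = √(27.9² + 18.6²) = √1124.3700 ≈ 33.5316 mm.
Diagonal AOV = 2·arctan(33.5316 / (2 × 26.7060)) = 2·arctan(0.62779) ≈ 64.2406°.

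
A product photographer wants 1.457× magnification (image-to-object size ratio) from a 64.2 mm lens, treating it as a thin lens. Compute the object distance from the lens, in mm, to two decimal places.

108.26 mm

With m = dᵢ/dₒ and 1/f = 1/dₒ + 1/dᵢ, substituting dᵢ = m·dₒ gives 1/f = (1 + 1/m)/dₒ, hence dₒ = f·(1 + 1/m).
dₒ = 64.2 × (1 + 1/1.457) = 64.2 × 1.68634 ≈ 108.263 mm.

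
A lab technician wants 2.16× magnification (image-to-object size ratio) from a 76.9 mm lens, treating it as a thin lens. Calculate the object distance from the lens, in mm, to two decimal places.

With m = dᵢ/dₒ and 1/f = 1/dₒ + 1/dᵢ, substituting dᵢ = m·dₒ gives 1/f = (1 + 1/m)/dₒ, hence dₒ = f·(1 + 1/m).
dₒ = 76.9 × (1 + 1/2.16) = 76.9 × 1.46296 ≈ 112.502 mm.

112.50 mm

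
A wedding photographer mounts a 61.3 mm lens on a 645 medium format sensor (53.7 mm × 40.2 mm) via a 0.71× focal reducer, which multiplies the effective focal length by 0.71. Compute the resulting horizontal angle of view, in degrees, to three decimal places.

Effective focal length f = 61.3 × 0.71 = 43.523 mm.
α = 2·arctan(53.7 / (2 × 43.523)) = 2·arctan(0.61692) ≈ 63.3421°.

63.342°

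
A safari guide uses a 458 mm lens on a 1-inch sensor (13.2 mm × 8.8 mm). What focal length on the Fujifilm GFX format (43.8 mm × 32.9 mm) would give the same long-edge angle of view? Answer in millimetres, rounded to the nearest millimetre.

1520 mm

Equal angle of view means equal width/f ratio, so f₂ = f₁ · (width₂/width₁) = 458 × 43.8/13.2.
f₂ = 458 × 3.31818 ≈ 1519.727 mm.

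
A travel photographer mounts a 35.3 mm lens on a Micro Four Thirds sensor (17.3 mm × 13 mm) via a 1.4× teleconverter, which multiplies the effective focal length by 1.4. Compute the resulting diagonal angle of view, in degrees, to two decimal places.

Effective focal length f = 35.3 × 1.4 = 49.42 mm.
Sensor diagonal = √(17.3² + 13²) = √468.2900 ≈ 21.6400 mm.
α = 2·arctan(21.640 / (2 × 49.42)) = 2·arctan(0.21894) ≈ 24.6989°.

24.70°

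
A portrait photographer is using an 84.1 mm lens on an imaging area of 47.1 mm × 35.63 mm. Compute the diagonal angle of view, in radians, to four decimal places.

0.6753 rad

Sensor diagonal = √(47.1² + 35.63²) = √3487.9069 ≈ 59.0585 mm.
Angle of view α = 2·arctan(d/2f) with d = 59.0585 mm and f = 84.1 mm.
d/2f = 0.35112; arctan(0.35112) ≈ 0.3377 rad, so α ≈ 0.6753 rad.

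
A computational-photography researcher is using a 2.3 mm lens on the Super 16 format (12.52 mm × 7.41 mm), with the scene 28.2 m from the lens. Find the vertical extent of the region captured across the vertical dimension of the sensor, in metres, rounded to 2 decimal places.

90.85 m

dₒ: 28.2 m = 28200 mm.
Similar triangles through the lens centre give W/dₒ = h/dᵢ; with 1/f = 1/dₒ + 1/dᵢ this gives W = h·(dₒ − f)/f.
W = 7.41 mm × (28200 − 2.3) / 2.3 = 7.41 × 12259.8696 ≈ 90845.633 mm = 90.8456 m.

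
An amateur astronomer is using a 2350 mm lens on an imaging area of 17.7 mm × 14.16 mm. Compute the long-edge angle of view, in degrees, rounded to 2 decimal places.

Angle of view α = 2·arctan(w/2f) with w = 17.7 mm and f = 2350 mm.
w/2f = 0.00377; arctan(0.00377) ≈ 0.2158°, so α ≈ 0.4315°.

0.43°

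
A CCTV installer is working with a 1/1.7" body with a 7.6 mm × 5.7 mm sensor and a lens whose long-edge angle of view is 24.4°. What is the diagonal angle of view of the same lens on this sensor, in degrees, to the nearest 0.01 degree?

From the long-edge AOV: f = 7.6 / (2·tan(12.2°)) = 7.6 / 0.43242 ≈ 17.5757 mm.
Sensor diagonal = √(7.6² + 5.7²) = √90.2500 ≈ 9.5000 mm.
Diagonal AOV = 2·arctan(9.5000 / (2 × 17.5757)) = 2·arctan(0.27026) ≈ 30.2469°.

30.25°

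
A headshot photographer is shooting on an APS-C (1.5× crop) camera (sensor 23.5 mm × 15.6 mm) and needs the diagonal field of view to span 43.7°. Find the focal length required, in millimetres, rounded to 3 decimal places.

Sensor diagonal = √(23.5² + 15.6²) = √795.6100 ≈ 28.2066 mm.
From α = 2·arctan(d/2f) we get f = d / (2·tan(α/2)).
With d = 28.2066 mm and α/2 = 21.85°, tan(α/2) ≈ 0.40098, so f ≈ 28.2066 / 0.80197 ≈ 35.1717 mm.

35.172 mm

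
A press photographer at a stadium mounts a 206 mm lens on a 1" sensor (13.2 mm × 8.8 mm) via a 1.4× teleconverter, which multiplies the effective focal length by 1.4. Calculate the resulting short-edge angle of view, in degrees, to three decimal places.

Effective focal length f = 206 × 1.4 = 288.4 mm.
α = 2·arctan(8.8 / (2 × 288.4)) = 2·arctan(0.01526) ≈ 1.7481°.

1.748°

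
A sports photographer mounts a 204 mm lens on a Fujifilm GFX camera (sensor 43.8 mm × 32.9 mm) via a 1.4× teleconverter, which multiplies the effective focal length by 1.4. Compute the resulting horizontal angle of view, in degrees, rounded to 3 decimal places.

Effective focal length f = 204 × 1.4 = 285.6 mm.
α = 2·arctan(43.8 / (2 × 285.6)) = 2·arctan(0.07668) ≈ 8.7698°.

8.770°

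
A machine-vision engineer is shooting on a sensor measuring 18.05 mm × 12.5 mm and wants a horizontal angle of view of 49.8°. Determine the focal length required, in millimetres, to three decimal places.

19.443 mm

From α = 2·arctan(w/2f) we get f = w / (2·tan(α/2)).
With w = 18.05 mm and α/2 = 24.9°, tan(α/2) ≈ 0.46418, so f ≈ 18.05 / 0.92837 ≈ 19.4427 mm.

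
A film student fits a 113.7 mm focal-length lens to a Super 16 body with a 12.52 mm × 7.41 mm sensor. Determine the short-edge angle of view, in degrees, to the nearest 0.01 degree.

3.73°

Angle of view α = 2·arctan(h/2f) with h = 7.41 mm and f = 113.7 mm.
h/2f = 0.03259; arctan(0.03259) ≈ 1.8664°, so α ≈ 3.7327°.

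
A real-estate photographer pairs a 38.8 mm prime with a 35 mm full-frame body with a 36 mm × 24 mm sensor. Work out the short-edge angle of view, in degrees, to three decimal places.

34.371°

Angle of view α = 2·arctan(h/2f) with h = 24 mm and f = 38.8 mm.
h/2f = 0.30928; arctan(0.30928) ≈ 17.1857°, so α ≈ 34.3714°.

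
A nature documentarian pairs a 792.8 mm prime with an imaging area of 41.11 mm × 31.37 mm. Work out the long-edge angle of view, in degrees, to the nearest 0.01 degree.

2.97°

Angle of view α = 2·arctan(w/2f) with w = 41.11 mm and f = 792.8 mm.
w/2f = 0.02593; arctan(0.02593) ≈ 1.4852°, so α ≈ 2.9704°.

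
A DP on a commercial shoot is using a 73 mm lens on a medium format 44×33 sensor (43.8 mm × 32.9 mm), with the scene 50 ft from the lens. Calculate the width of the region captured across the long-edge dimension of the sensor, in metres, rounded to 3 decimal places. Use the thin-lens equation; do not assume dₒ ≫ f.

dₒ: 50 ft × 304.8 mm/ft = 15240.00 mm.
Similar triangles through the lens centre give W/dₒ = w/dᵢ; with 1/f = 1/dₒ + 1/dᵢ this gives W = w·(dₒ − f)/f.
W = 43.8 mm × (15240 − 73) / 73 = 43.8 × 207.7671 ≈ 9100.200 mm = 9.1002 m.

9.100 m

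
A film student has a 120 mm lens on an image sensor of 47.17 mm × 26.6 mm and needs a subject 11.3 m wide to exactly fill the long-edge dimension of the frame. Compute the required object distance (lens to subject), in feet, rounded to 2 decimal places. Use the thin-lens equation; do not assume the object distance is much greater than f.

W: 11.3 m = 11300 mm.
Magnification m = w/W = dᵢ/dₒ; combined with 1/f = 1/dₒ + 1/dᵢ this gives dₒ = f·(1 + W/w).
dₒ = 120 mm × (1 + 11300/47.17) = 120 × 240.5590 ≈ 28867.085 mm = 28867.085/304.8 ft = 94.7083 ft.

94.71 ft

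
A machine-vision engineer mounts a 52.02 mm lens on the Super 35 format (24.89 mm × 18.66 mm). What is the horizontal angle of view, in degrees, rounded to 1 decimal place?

Angle of view α = 2·arctan(w/2f) with w = 24.89 mm and f = 52.02 mm.
w/2f = 0.23923; arctan(0.23923) ≈ 13.4543°, so α ≈ 26.9086°.

26.9°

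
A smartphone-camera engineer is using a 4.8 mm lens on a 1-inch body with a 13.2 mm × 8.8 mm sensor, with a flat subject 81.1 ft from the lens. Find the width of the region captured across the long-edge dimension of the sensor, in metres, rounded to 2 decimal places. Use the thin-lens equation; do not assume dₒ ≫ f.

67.96 m

dₒ: 81.1 ft × 304.8 mm/ft = 24719.28 mm.
Similar triangles through the lens centre give W/dₒ = w/dᵢ; with 1/f = 1/dₒ + 1/dᵢ this gives W = w·(dₒ − f)/f.
W = 13.2 mm × (24719.3 − 4.8) / 4.8 = 13.2 × 5148.8498 ≈ 67964.818 mm = 67.9648 m.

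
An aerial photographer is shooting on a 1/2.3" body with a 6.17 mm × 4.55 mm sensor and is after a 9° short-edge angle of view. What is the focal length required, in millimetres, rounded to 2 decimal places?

28.91 mm

From α = 2·arctan(h/2f) we get f = h / (2·tan(α/2)).
With h = 4.55 mm and α/2 = 4.5°, tan(α/2) ≈ 0.07870, so f ≈ 4.55 / 0.15740 ≈ 28.9066 mm.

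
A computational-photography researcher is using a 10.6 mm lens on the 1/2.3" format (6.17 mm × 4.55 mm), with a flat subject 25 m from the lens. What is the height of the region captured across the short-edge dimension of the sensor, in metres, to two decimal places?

dₒ: 25 m = 25000 mm.
Similar triangles through the lens centre give W/dₒ = h/dᵢ; with 1/f = 1/dₒ + 1/dᵢ this gives W = h·(dₒ − f)/f.
W = 4.55 mm × (25000 − 10.6) / 10.6 = 4.55 × 2357.4906 ≈ 10726.582 mm = 10.7266 m.

10.73 m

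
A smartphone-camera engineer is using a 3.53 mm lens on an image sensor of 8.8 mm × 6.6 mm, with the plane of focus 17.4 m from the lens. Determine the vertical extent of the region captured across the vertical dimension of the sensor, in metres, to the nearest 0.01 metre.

32.53 m

dₒ: 17.4 m = 17400 mm.
Similar triangles through the lens centre give W/dₒ = h/dᵢ; with 1/f = 1/dₒ + 1/dᵢ this gives W = h·(dₒ − f)/f.
W = 6.6 mm × (17400 − 3.53) / 3.53 = 6.6 × 4928.1785 ≈ 32525.978 mm = 32.526 m.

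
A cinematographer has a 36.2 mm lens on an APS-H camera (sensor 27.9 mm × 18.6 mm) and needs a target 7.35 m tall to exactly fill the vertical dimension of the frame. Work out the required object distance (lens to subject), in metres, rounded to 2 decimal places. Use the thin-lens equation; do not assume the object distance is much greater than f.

W: 7.35 m = 7350 mm.
Magnification m = h/W = dᵢ/dₒ; combined with 1/f = 1/dₒ + 1/dᵢ this gives dₒ = f·(1 + W/h).
dₒ = 36.2 mm × (1 + 7350/18.6) = 36.2 × 396.1613 ≈ 14341.039 mm = 14.341 m.

14.34 m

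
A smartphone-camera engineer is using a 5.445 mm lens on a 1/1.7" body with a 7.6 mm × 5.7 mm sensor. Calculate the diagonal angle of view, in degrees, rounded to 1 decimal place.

82.2°

Sensor diagonal = √(7.6² + 5.7²) = √90.2500 ≈ 9.5000 mm.
Angle of view α = 2·arctan(d/2f) with d = 9.5000 mm and f = 5.445 mm.
d/2f = 0.87236; arctan(0.87236) ≈ 41.1001°, so α ≈ 82.2003°.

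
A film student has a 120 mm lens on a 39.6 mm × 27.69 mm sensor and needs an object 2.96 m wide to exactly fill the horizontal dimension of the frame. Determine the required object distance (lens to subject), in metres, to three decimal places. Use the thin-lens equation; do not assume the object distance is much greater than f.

9.090 m

W: 2.96 m = 2960 mm.
Magnification m = w/W = dᵢ/dₒ; combined with 1/f = 1/dₒ + 1/dᵢ this gives dₒ = f·(1 + W/w).
dₒ = 120 mm × (1 + 2960/39.6) = 120 × 75.7475 ≈ 9089.697 mm = 9.0897 m.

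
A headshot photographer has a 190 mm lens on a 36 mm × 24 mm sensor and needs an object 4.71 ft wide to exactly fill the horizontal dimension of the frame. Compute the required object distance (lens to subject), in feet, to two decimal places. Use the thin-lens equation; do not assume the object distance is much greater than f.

25.48 ft

W: 4.71 ft × 304.8 mm/ft = 1435.61 mm.
Magnification m = w/W = dᵢ/dₒ; combined with 1/f = 1/dₒ + 1/dᵢ this gives dₒ = f·(1 + W/w).
dₒ = 190 mm × (1 + 1435.61/36) = 190 × 40.8780 ≈ 7766.820 mm = 7766.820/304.8 ft = 25.4817 ft.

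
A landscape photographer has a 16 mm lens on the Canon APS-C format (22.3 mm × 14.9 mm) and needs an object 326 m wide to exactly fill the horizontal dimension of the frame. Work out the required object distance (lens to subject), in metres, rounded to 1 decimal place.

233.9 m

W: 326 m = 326000 mm.
Magnification m = w/W = dᵢ/dₒ; combined with 1/f = 1/dₒ + 1/dᵢ this gives dₒ = f·(1 + W/w).
dₒ = 16 mm × (1 + 326000/22.3) = 16 × 14619.8341 ≈ 233917.345 mm = 233.917 m.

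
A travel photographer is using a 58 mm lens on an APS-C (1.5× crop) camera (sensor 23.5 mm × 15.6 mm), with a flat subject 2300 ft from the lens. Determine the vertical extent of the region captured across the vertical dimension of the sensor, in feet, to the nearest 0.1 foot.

dₒ: 2300 ft × 304.8 mm/ft = 701039.98 mm.
Similar triangles through the lens centre give W/dₒ = h/dᵢ; with 1/f = 1/dₒ + 1/dᵢ this gives W = h·(dₒ − f)/f.
W = 15.6 mm × (701040 − 58) / 58 = 15.6 × 12085.8962 ≈ 188539.980 mm = 188539.980/304.8 ft = 618.57 ft.

618.6 ft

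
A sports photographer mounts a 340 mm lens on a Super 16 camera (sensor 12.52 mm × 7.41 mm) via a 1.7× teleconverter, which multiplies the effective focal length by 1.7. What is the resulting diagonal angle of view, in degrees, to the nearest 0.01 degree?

Effective focal length f = 340 × 1.7 = 578 mm.
Sensor diagonal = √(12.52² + 7.41²) = √211.6585 ≈ 14.5485 mm.
α = 2·arctan(14.548 / (2 × 578)) = 2·arctan(0.01259) ≈ 1.4421°.

1.44°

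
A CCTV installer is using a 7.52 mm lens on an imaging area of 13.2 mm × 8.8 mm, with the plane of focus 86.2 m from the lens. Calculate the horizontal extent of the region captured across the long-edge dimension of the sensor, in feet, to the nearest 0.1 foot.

dₒ: 86.2 m = 86200 mm.
Similar triangles through the lens centre give W/dₒ = w/dᵢ; with 1/f = 1/dₒ + 1/dᵢ this gives W = w·(dₒ − f)/f.
W = 13.2 mm × (86200 − 7.52) / 7.52 = 13.2 × 11461.7660 ≈ 151295.311 mm = 151295.311/304.8 ft = 496.376 ft.

496.4 ft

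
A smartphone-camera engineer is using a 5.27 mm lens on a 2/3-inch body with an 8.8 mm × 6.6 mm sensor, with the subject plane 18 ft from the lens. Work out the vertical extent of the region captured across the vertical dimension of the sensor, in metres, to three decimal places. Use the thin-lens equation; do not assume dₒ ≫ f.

6.864 m

dₒ: 18 ft × 304.8 mm/ft = 5486.40 mm.
Similar triangles through the lens centre give W/dₒ = h/dᵢ; with 1/f = 1/dₒ + 1/dᵢ this gives W = h·(dₒ − f)/f.
W = 6.6 mm × (5486.4 − 5.27) / 5.27 = 6.6 × 1040.0626 ≈ 6864.413 mm = 6.86441 m.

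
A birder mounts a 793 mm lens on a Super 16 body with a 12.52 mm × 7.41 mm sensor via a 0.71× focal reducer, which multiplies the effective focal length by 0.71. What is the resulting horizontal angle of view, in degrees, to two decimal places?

Effective focal length f = 793 × 0.71 = 563.03 mm.
α = 2·arctan(12.52 / (2 × 563.03)) = 2·arctan(0.01112) ≈ 1.2740°.

1.27°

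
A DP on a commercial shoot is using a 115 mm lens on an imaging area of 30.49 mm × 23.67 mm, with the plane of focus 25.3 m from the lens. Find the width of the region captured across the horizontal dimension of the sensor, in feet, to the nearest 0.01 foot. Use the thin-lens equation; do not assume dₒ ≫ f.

dₒ: 25.3 m = 25300 mm.
Similar triangles through the lens centre give W/dₒ = w/dᵢ; with 1/f = 1/dₒ + 1/dᵢ this gives W = w·(dₒ − f)/f.
W = 30.49 mm × (25300 − 115) / 115 = 30.49 × 219.0000 ≈ 6677.310 mm = 6677.310/304.8 ft = 21.9072 ft.

21.91 ft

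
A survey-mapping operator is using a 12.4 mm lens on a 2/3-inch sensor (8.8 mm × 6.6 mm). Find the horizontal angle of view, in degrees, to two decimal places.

39.07°

Angle of view α = 2·arctan(w/2f) with w = 8.8 mm and f = 12.4 mm.
w/2f = 0.35484; arctan(0.35484) ≈ 19.5367°, so α ≈ 39.0733°.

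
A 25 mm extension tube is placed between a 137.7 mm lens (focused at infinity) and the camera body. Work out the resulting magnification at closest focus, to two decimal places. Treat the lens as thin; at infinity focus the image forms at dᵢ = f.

0.18×

The tube moves the image plane from f to f + e, so dᵢ = 137.7 + 25 = 162.7 mm. Focus is achieved when 1/f = 1/dₒ + 1/dᵢ, giving dₒ = 1/(1/f − 1/(f+e)).
Magnification m = dᵢ/dₒ = (f+e)·(1/f − 1/(f+e)) = e/f = 25/137.7 ≈ 0.1816.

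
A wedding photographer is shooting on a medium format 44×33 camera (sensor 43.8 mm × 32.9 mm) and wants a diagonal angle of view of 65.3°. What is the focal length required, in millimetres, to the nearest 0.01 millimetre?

42.75 mm

Sensor diagonal = √(43.8² + 32.9²) = √3000.8500 ≈ 54.7800 mm.
From α = 2·arctan(d/2f) we get f = d / (2·tan(α/2)).
With d = 54.7800 mm and α/2 = 32.65°, tan(α/2) ≈ 0.64076, so f ≈ 54.7800 / 1.28151 ≈ 42.7463 mm.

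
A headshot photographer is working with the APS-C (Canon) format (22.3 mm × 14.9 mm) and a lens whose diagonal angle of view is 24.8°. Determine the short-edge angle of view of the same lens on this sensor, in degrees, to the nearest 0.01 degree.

Sensor diagonal = √(22.3² + 14.9²) = √719.3000 ≈ 26.8198 mm.
From the diagonal AOV: f = 26.8198 / (2·tan(12.4°)) = 26.8198 / 0.43973 ≈ 60.9917 mm.
Short-edge AOV = 2·arctan(14.9 / (2 × 60.9917)) = 2·arctan(0.12215) ≈ 13.9281°.

13.93°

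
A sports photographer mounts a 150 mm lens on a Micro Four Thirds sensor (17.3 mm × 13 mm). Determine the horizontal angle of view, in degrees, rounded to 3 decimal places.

6.601°

Angle of view α = 2·arctan(w/2f) with w = 17.3 mm and f = 150 mm.
w/2f = 0.05767; arctan(0.05767) ≈ 3.3004°, so α ≈ 6.6008°.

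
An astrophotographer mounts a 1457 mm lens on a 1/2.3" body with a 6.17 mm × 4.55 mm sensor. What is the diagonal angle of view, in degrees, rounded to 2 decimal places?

0.30°

Sensor diagonal = √(6.17² + 4.55²) = √58.7714 ≈ 7.6663 mm.
Angle of view α = 2·arctan(d/2f) with d = 7.6663 mm and f = 1457 mm.
d/2f = 0.00263; arctan(0.00263) ≈ 0.1507°, so α ≈ 0.3015°.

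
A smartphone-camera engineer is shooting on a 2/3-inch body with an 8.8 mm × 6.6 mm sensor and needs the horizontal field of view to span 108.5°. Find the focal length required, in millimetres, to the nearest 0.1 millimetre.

3.2 mm

From α = 2·arctan(w/2f) we get f = w / (2·tan(α/2)).
With w = 8.8 mm and α/2 = 54.25°, tan(α/2) ≈ 1.38909, so f ≈ 8.8 / 2.77818 ≈ 3.1675 mm.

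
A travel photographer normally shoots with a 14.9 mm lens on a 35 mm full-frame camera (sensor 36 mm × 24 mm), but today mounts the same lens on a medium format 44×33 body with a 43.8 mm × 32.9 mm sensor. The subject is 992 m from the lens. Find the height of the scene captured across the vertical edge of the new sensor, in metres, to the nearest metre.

2190 m

The focal length stays 14.9 mm; the relevant sensor dimension is now h = 32.9 mm. Object distance dₒ = 992 m = 992000 mm.
Thin-lens field height W = h·(dₒ − f)/f = 32.9 × (992000 − 14.9)/14.9 ≈ 2190356.362 mm = 2190.36 m.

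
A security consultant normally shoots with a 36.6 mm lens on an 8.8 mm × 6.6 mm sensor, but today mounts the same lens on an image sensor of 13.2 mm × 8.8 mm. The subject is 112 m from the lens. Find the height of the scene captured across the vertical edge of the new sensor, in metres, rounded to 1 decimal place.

26.9 m

The focal length stays 36.6 mm; the relevant sensor dimension is now h = 8.8 mm. Object distance dₒ = 112 m = 112000 mm.
Thin-lens field height W = h·(dₒ − f)/f = 8.8 × (112000 − 36.6)/36.6 ≈ 26920.162 mm = 26.9202 m.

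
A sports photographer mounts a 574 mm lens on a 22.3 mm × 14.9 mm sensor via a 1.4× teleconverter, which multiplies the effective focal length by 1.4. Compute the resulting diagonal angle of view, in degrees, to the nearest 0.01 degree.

1.91°

Effective focal length f = 574 × 1.4 = 803.6 mm.
Sensor diagonal = √(22.3² + 14.9²) = √719.3000 ≈ 26.8198 mm.
α = 2·arctan(26.820 / (2 × 803.6)) = 2·arctan(0.01669) ≈ 1.9120°.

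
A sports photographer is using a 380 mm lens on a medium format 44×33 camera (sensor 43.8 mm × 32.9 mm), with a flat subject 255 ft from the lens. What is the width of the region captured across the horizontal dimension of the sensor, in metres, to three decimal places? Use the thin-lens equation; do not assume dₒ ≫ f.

8.915 m

dₒ: 255 ft × 304.8 mm/ft = 77724.00 mm.
Similar triangles through the lens centre give W/dₒ = w/dᵢ; with 1/f = 1/dₒ + 1/dᵢ this gives W = w·(dₒ − f)/f.
W = 43.8 mm × (77724 − 380) / 380 = 43.8 × 203.5368 ≈ 8914.913 mm = 8.91491 m.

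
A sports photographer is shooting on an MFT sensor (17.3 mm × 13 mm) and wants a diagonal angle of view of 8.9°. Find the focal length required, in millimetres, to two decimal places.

Sensor diagonal = √(17.3² + 13²) = √468.2900 ≈ 21.6400 mm.
From α = 2·arctan(d/2f) we get f = d / (2·tan(α/2)).
With d = 21.6400 mm and α/2 = 4.45°, tan(α/2) ≈ 0.07782, so f ≈ 21.6400 / 0.15565 ≈ 139.0323 mm.

139.03 mm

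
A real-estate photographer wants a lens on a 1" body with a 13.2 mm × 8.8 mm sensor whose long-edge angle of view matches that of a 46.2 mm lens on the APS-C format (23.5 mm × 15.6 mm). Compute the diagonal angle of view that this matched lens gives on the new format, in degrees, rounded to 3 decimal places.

Equal long-edge AOV ⇒ f₂ = f₁ · 13.2/23.5 = 46.2 × 0.56170 ≈ 25.9506 mm.
Sensor diagonal = √(13.2² + 8.8²) = √251.6800 ≈ 15.8644 mm.
Diagonal AOV on the new format = 2·arctan(15.8644 / (2 × 25.9506)) = 2·arctan(0.30567) ≈ 33.9932°.

33.993°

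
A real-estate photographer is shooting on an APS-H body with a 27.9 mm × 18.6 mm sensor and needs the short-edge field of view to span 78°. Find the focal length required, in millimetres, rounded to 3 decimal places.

11.485 mm

From α = 2·arctan(h/2f) we get f = h / (2·tan(α/2)).
With h = 18.6 mm and α/2 = 39°, tan(α/2) ≈ 0.80978, so f ≈ 18.6 / 1.61957 ≈ 11.4845 mm.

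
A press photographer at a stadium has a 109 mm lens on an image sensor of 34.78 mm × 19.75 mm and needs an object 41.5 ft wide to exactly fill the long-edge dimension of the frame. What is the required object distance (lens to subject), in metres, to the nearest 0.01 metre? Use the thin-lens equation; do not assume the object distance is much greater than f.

39.75 m

W: 41.5 ft × 304.8 mm/ft = 12649.20 mm.
Magnification m = w/W = dᵢ/dₒ; combined with 1/f = 1/dₒ + 1/dᵢ this gives dₒ = f·(1 + W/w).
dₒ = 109 mm × (1 + 12649.2/34.78) = 109 × 364.6918 ≈ 39751.402 mm = 39.7514 m.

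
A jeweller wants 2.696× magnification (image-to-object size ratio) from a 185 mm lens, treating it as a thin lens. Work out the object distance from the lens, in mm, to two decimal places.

With m = dᵢ/dₒ and 1/f = 1/dₒ + 1/dᵢ, substituting dᵢ = m·dₒ gives 1/f = (1 + 1/m)/dₒ, hence dₒ = f·(1 + 1/m).
dₒ = 185 × (1 + 1/2.696) = 185 × 1.37092 ≈ 253.620 mm.

253.62 mm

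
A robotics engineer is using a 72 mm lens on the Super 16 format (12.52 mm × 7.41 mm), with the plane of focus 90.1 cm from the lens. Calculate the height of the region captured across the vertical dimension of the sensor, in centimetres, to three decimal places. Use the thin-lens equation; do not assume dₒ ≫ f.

dₒ: 90.1 cm = 901 mm.
Similar triangles through the lens centre give W/dₒ = h/dᵢ; with 1/f = 1/dₒ + 1/dᵢ this gives W = h·(dₒ − f)/f.
W = 7.41 mm × (901 − 72) / 72 = 7.41 × 11.5139 ≈ 85.318 mm = 8.53179 cm.

8.532 cm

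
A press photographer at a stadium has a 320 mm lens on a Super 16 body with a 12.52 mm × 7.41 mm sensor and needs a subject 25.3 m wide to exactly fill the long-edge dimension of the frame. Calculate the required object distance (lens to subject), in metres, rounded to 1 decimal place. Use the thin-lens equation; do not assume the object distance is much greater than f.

W: 25.3 m = 25300 mm.
Magnification m = w/W = dᵢ/dₒ; combined with 1/f = 1/dₒ + 1/dᵢ this gives dₒ = f·(1 + W/w).
dₒ = 320 mm × (1 + 25300/12.52) = 320 × 2021.7668 ≈ 646965.367 mm = 646.965 m.

647.0 m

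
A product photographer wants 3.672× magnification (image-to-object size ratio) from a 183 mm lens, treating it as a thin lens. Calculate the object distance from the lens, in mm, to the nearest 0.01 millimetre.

With m = dᵢ/dₒ and 1/f = 1/dₒ + 1/dᵢ, substituting dᵢ = m·dₒ gives 1/f = (1 + 1/m)/dₒ, hence dₒ = f·(1 + 1/m).
dₒ = 183 × (1 + 1/3.672) = 183 × 1.27233 ≈ 232.837 mm.

232.84 mm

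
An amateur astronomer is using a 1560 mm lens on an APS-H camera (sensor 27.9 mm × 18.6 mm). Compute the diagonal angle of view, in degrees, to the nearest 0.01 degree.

Sensor diagonal = √(27.9² + 18.6²) = √1124.3700 ≈ 33.5316 mm.
Angle of view α = 2·arctan(d/2f) with d = 33.5316 mm and f = 1560 mm.
d/2f = 0.01075; arctan(0.01075) ≈ 0.6158°, so α ≈ 1.2315°.

1.23°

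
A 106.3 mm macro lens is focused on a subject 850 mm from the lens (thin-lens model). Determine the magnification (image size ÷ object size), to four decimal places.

0.1429×

Thin lens: 1/f = 1/dₒ + 1/dᵢ → 1/dᵢ = 1/106.3 − 1/850 = 0.0082309 mm⁻¹, so dᵢ ≈ 121.4939 mm.
Magnification m = dᵢ/dₒ = 121.4939/850 ≈ 0.14293.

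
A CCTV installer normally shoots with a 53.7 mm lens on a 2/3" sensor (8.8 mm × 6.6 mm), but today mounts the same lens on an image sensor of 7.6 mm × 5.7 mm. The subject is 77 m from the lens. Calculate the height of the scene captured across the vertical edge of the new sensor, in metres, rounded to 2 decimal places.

The focal length stays 53.7 mm; the relevant sensor dimension is now h = 5.7 mm. Object distance dₒ = 77 m = 77000 mm.
Thin-lens field height W = h·(dₒ − f)/f = 5.7 × (77000 − 53.7)/53.7 ≈ 8167.484 mm = 8.16748 m.

8.17 m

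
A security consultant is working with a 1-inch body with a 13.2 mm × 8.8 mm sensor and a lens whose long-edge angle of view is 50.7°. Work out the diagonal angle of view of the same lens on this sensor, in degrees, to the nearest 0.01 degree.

From the long-edge AOV: f = 13.2 / (2·tan(25.35°)) = 13.2 / 0.94753 ≈ 13.9309 mm.
Sensor diagonal = √(13.2² + 8.8²) = √251.6800 ≈ 15.8644 mm.
Diagonal AOV = 2·arctan(15.8644 / (2 × 13.9309)) = 2·arctan(0.56940) ≈ 59.3140°.

59.31°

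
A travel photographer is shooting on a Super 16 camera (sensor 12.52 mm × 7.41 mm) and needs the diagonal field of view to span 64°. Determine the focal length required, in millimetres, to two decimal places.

Sensor diagonal = √(12.52² + 7.41²) = √211.6585 ≈ 14.5485 mm.
From α = 2·arctan(d/2f) we get f = d / (2·tan(α/2)).
With d = 14.5485 mm and α/2 = 32°, tan(α/2) ≈ 0.62487, so f ≈ 14.5485 / 1.24974 ≈ 11.6412 mm.

11.64 mm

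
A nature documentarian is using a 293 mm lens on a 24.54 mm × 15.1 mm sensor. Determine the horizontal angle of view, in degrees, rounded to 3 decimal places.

4.796°

Angle of view α = 2·arctan(w/2f) with w = 24.54 mm and f = 293 mm.
w/2f = 0.04188; arctan(0.04188) ≈ 2.3980°, so α ≈ 4.7960°.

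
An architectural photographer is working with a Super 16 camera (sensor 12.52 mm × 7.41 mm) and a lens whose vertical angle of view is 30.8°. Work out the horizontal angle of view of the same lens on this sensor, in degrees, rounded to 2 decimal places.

49.91°

From the vertical AOV: f = 7.41 / (2·tan(15.4°)) = 7.41 / 0.55089 ≈ 13.4509 mm.
Horizontal AOV = 2·arctan(12.52 / (2 × 13.4509)) = 2·arctan(0.46540) ≈ 49.9141°.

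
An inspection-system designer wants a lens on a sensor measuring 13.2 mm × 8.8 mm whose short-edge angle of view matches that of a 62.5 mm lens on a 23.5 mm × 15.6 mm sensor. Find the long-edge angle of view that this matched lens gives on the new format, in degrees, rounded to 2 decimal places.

Equal short-edge AOV ⇒ f₂ = f₁ · 8.8/15.6 = 62.5 × 0.56410 ≈ 35.2564 mm.
Long-edge AOV on the new format = 2·arctan(13.2 / (2 × 35.2564)) = 2·arctan(0.18720) ≈ 21.2061°.

21.21°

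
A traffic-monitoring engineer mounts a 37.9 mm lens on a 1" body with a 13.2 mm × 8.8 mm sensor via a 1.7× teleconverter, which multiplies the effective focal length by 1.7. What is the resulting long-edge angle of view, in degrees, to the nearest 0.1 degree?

Effective focal length f = 37.9 × 1.7 = 64.43 mm.
α = 2·arctan(13.2 / (2 × 64.43)) = 2·arctan(0.10244) ≈ 11.6976°.

11.7°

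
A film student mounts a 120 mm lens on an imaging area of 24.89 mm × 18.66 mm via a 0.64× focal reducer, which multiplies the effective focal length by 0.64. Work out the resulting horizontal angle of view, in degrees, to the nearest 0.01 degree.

18.41°

Effective focal length f = 120 × 0.64 = 76.8 mm.
α = 2·arctan(24.89 / (2 × 76.8)) = 2·arctan(0.16204) ≈ 18.4089°.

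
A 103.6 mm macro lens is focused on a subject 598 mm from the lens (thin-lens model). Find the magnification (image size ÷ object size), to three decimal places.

Thin lens: 1/f = 1/dₒ + 1/dᵢ → 1/dᵢ = 1/103.6 − 1/598 = 0.0079803 mm⁻¹, so dᵢ ≈ 125.3091 mm.
Magnification m = dᵢ/dₒ = 125.3091/598 ≈ 0.20955.

0.210×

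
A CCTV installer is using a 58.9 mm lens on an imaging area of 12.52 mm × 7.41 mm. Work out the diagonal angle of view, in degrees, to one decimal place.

Sensor diagonal = √(12.52² + 7.41²) = √211.6585 ≈ 14.5485 mm.
Angle of view α = 2·arctan(d/2f) with d = 14.5485 mm and f = 58.9 mm.
d/2f = 0.12350; arctan(0.12350) ≈ 7.0405°, so α ≈ 14.0809°.

14.1°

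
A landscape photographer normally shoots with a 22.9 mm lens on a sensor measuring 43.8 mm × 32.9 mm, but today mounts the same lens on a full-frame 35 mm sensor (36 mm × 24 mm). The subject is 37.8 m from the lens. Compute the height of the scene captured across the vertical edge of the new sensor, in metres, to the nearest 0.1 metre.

39.6 m

The focal length stays 22.9 mm; the relevant sensor dimension is now h = 24 mm. Object distance dₒ = 37.8 m = 37800 mm.
Thin-lens field height W = h·(dₒ − f)/f = 24 × (37800 − 22.9)/22.9 ≈ 39591.721 mm = 39.5917 m.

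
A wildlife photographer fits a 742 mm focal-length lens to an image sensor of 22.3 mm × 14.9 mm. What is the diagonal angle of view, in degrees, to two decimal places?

Sensor diagonal = √(22.3² + 14.9²) = √719.3000 ≈ 26.8198 mm.
Angle of view α = 2·arctan(d/2f) with d = 26.8198 mm and f = 742 mm.
d/2f = 0.01807; arctan(0.01807) ≈ 1.0354°, so α ≈ 2.0707°.

2.07°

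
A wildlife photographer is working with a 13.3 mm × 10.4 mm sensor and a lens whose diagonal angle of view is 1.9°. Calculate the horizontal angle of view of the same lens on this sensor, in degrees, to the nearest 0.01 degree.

1.50°

Sensor diagonal = √(13.3² + 10.4²) = √285.0500 ≈ 16.8834 mm.
From the diagonal AOV: f = 16.8834 / (2·tan(0.95°)) = 16.8834 / 0.03316 ≈ 509.0844 mm.
Horizontal AOV = 2·arctan(13.3 / (2 × 509.0844)) = 2·arctan(0.01306) ≈ 1.4968°.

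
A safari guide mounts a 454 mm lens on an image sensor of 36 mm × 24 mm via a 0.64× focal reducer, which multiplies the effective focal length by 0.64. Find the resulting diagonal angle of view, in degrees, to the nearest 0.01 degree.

Effective focal length f = 454 × 0.64 = 290.56 mm.
Sensor diagonal = √(36² + 24²) = √1872.0000 ≈ 43.2666 mm.
α = 2·arctan(43.267 / (2 × 290.56)) = 2·arctan(0.07445) ≈ 8.5161°.

8.52°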